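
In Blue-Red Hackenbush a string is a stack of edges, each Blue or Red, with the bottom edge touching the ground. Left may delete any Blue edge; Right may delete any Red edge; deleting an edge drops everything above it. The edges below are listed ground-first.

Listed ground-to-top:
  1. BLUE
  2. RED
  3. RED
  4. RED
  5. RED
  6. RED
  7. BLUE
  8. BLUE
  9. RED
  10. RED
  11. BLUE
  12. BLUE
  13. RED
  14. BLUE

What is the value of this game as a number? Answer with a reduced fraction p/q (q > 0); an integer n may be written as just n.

edge 1 of 14 (BLUE): { 0 |  } so 1
edge 2 of 14 (RED): { 0 | 1 } so 1/2
edge 3 of 14 (RED): { 0 | 1/2 1 } so 1/4
edge 4 of 14 (RED): { 0 | 1/4 1/2 1 } so 1/8
edge 5 of 14 (RED): { 0 | 1/8 1/4 1/2 1 } so 1/16
edge 6 of 14 (RED): { 0 | 1/16 1/8 1/4 1/2 1 } so 1/32
edge 7 of 14 (BLUE): { 0 1/32 | 1/16 1/8 1/4 1/2 1 } so 3/64
edge 8 of 14 (BLUE): { 0 1/32 3/64 | 1/16 1/8 1/4 1/2 1 } so 7/128
edge 9 of 14 (RED): { 0 1/32 3/64 | 7/128 1/16 1/8 1/4 1/2 1 } so 13/256
edge 10 of 14 (RED): { 0 1/32 3/64 | 13/256 7/128 1/16 1/8 1/4 1/2 1 } so 25/512
edge 11 of 14 (BLUE): { 0 1/32 3/64 25/512 | 13/256 7/128 1/16 1/8 1/4 1/2 1 } so 51/1024
edge 12 of 14 (BLUE): { 0 1/32 3/64 25/512 51/1024 | 13/256 7/128 1/16 1/8 1/4 1/2 1 } so 103/2048
edge 13 of 14 (RED): { 0 1/32 3/64 25/512 51/1024 | 103/2048 13/256 7/128 1/16 1/8 1/4 1/2 1 } so 205/4096
edge 14 of 14 (BLUE): { 0 1/32 3/64 25/512 51/1024 205/4096 | 103/2048 13/256 7/128 1/16 1/8 1/4 1/2 1 } so 411/8192

411/8192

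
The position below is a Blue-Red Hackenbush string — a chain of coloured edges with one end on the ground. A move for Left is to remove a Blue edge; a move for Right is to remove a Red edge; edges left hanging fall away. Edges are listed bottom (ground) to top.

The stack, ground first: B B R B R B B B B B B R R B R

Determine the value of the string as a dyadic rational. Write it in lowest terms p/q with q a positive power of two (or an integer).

1 of 15 · B · max L 0 · min R +∞ gives 1
2 of 15 · BB · max L 1 · min R +∞ gives 2
3 of 15 · BBR · max L 1 · min R 2 gives 3/2
4 of 15 · BBRB · max L 3/2 · min R 2 gives 7/4
5 of 15 · BBRBR · max L 3/2 · min R 7/4 gives 13/8
6 of 15 · BBRBRB · max L 13/8 · min R 7/4 gives 27/16
7 of 15 · BBRBRBB · max L 27/16 · min R 7/4 gives 55/32
8 of 15 · BBRBRBBB · max L 55/32 · min R 7/4 gives 111/64
9 of 15 · BBRBRBBBB · max L 111/64 · min R 7/4 gives 223/128
10 of 15 · BBRBRBBBBB · max L 223/128 · min R 7/4 gives 447/256
11 of 15 · BBRBRBBBBBB · max L 447/256 · min R 7/4 gives 895/512
12 of 15 · BBRBRBBBBBBR · max L 447/256 · min R 895/512 gives 1789/1024
13 of 15 · BBRBRBBBBBBRR · max L 447/256 · min R 1789/1024 gives 3577/2048
14 of 15 · BBRBRBBBBBBRRB · max L 3577/2048 · min R 1789/1024 gives 7155/4096
15 of 15 · BBRBRBBBBBBRRBR · max L 3577/2048 · min R 7155/4096 gives 14309/8192

14309/8192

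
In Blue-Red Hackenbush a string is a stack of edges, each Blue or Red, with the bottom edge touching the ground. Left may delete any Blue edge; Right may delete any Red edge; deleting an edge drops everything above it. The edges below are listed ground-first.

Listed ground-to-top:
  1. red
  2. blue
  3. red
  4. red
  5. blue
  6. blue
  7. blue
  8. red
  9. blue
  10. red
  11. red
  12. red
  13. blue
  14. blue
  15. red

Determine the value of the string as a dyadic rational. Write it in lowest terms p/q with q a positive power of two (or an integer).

-12659/16384

Build v(s[:k]) for k = 1..15, string s = red blue red red blue blue blue red blue red red red blue blue red.
step 1: add red to get r; options L={  } R={ 0 } so -1
step 2: add blue to get rb; options L={ -1 } R={ 0 } so -1/2
step 3: add red to get rbr; options L={ -1 } R={ -1/2, 0 } so -3/4
step 4: add red to get rbrr; options L={ -1 } R={ -3/4, -1/2, 0 } so -7/8
step 5: add blue to get rbrrb; options L={ -1, -7/8 } R={ -3/4, -1/2, 0 } so -13/16
step 6: add blue to get rbrrbb; options L={ -1, -7/8, -13/16 } R={ -3/4, -1/2, 0 } so -25/32
step 7: add blue to get rbrrbbb; options L={ -1, -7/8, -13/16, -25/32 } R={ -3/4, -1/2, 0 } so -49/64
step 8: add red to get rbrrbbbr; options L={ -1, -7/8, -13/16, -25/32 } R={ -49/64, -3/4, -1/2, 0 } so -99/128
step 9: add blue to get rbrrbbbrb; options L={ -1, -7/8, -13/16, -25/32, -99/128 } R={ -49/64, -3/4, -1/2, 0 } so -197/256
step 10: add red to get rbrrbbbrbr; options L={ -1, -7/8, -13/16, -25/32, -99/128 } R={ -197/256, -49/64, -3/4, -1/2, 0 } so -395/512
step 11: add red to get rbrrbbbrbrr; options L={ -1, -7/8, -13/16, -25/32, -99/128 } R={ -395/512, -197/256, -49/64, -3/4, -1/2, 0 } so -791/1024
step 12: add red to get rbrrbbbrbrrr; options L={ -1, -7/8, -13/16, -25/32, -99/128 } R={ -791/1024, -395/512, -197/256, -49/64, -3/4, -1/2, 0 } so -1583/2048
step 13: add blue to get rbrrbbbrbrrrb; options L={ -1, -7/8, -13/16, -25/32, -99/128, -1583/2048 } R={ -791/1024, -395/512, -197/256, -49/64, -3/4, -1/2, 0 } so -3165/4096
step 14: add blue to get rbrrbbbrbrrrbb; options L={ -1, -7/8, -13/16, -25/32, -99/128, -1583/2048, -3165/4096 } R={ -791/1024, -395/512, -197/256, -49/64, -3/4, -1/2, 0 } so -6329/8192
step 15: add red to get rbrrbbbrbrrrbbr; options L={ -1, -7/8, -13/16, -25/32, -99/128, -1583/2048, -3165/4096 } R={ -6329/8192, -791/1024, -395/512, -197/256, -49/64, -3/4, -1/2, 0 } so -12659/16384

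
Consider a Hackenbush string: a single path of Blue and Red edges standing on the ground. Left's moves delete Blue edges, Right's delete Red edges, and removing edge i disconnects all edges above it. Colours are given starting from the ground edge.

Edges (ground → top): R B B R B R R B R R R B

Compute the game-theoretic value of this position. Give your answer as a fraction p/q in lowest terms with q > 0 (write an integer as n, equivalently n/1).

-733/2048

1 of 12 · R · max L −∞ · min R 0 gives -1
2 of 12 · RB · max L -1 · min R 0 gives -1/2
3 of 12 · RBB · max L -1/2 · min R 0 gives -1/4
4 of 12 · RBBR · max L -1/2 · min R -1/4 gives -3/8
5 of 12 · RBBRB · max L -3/8 · min R -1/4 gives -5/16
6 of 12 · RBBRBR · max L -3/8 · min R -5/16 gives -11/32
7 of 12 · RBBRBRR · max L -3/8 · min R -11/32 gives -23/64
8 of 12 · RBBRBRRB · max L -23/64 · min R -11/32 gives -45/128
9 of 12 · RBBRBRRBR · max L -23/64 · min R -45/128 gives -91/256
10 of 12 · RBBRBRRBRR · max L -23/64 · min R -91/256 gives -183/512
11 of 12 · RBBRBRRBRRR · max L -23/64 · min R -183/512 gives -367/1024
12 of 12 · RBBRBRRBRRRB · max L -367/1024 · min R -183/512 gives -733/2048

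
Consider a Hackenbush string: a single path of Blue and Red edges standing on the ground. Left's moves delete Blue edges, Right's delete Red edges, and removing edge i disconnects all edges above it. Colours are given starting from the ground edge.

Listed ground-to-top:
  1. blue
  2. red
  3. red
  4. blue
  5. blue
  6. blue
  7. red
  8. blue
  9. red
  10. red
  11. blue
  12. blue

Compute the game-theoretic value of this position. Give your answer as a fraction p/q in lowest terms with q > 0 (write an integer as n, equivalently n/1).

935/2048

Build v(s[:k]) for k = 1..12, string s = blue red red blue blue blue red blue red red blue blue.
1 of 12 · b · max L 0 · min R +∞ → 1
2 of 12 · br · max L 0 · min R 1 → 1/2
3 of 12 · brr · max L 0 · min R 1/2 → 1/4
4 of 12 · brrb · max L 1/4 · min R 1/2 → 3/8
5 of 12 · brrbb · max L 3/8 · min R 1/2 → 7/16
6 of 12 · brrbbb · max L 7/16 · min R 1/2 → 15/32
7 of 12 · brrbbbr · max L 7/16 · min R 15/32 → 29/64
8 of 12 · brrbbbrb · max L 29/64 · min R 15/32 → 59/128
9 of 12 · brrbbbrbr · max L 29/64 · min R 59/128 → 117/256
10 of 12 · brrbbbrbrr · max L 29/64 · min R 117/256 → 233/512
11 of 12 · brrbbbrbrrb · max L 233/512 · min R 117/256 → 467/1024
12 of 12 · brrbbbrbrrbb · max L 467/1024 · min R 117/256 → 935/2048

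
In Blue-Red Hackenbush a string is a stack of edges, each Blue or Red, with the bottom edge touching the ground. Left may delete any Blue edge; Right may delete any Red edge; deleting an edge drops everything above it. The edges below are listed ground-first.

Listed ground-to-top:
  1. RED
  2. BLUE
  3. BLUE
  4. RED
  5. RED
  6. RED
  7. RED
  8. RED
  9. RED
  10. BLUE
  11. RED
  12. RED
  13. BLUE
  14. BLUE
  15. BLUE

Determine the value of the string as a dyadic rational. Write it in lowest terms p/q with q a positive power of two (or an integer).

Prefix values for RED BLUE BLUE RED RED RED RED RED RED BLUE RED RED BLUE BLUE BLUE via {L|R} + simplicity:
v(R) = { (no moves) | 0 } → -1
v(RB) = { -1 | 0 } → -1/2
v(RBB) = { -1,-1/2 | 0 } → -1/4
v(RBBR) = { -1,-1/2 | -1/4,0 } → -3/8
v(RBBRR) = { -1,-1/2 | -3/8,-1/4,0 } → -7/16
v(RBBRRR) = { -1,-1/2 | -7/16,-3/8,-1/4,0 } → -15/32
v(RBBRRRR) = { -1,-1/2 | -15/32,-7/16,-3/8,-1/4,0 } → -31/64
v(RBBRRRRR) = { -1,-1/2 | -31/64,-15/32,-7/16,-3/8,-1/4,0 } → -63/128
v(RBBRRRRRR) = { -1,-1/2 | -63/128,-31/64,-15/32,-7/16,-3/8,-1/4,0 } → -127/256
v(RBBRRRRRRB) = { -1,-1/2,-127/256 | -63/128,-31/64,-15/32,-7/16,-3/8,-1/4,0 } → -253/512
v(RBBRRRRRRBR) = { -1,-1/2,-127/256 | -253/512,-63/128,-31/64,-15/32,-7/16,-3/8,-1/4,0 } → -507/1024
v(RBBRRRRRRBRR) = { -1,-1/2,-127/256 | -507/1024,-253/512,-63/128,-31/64,-15/32,-7/16,-3/8,-1/4,0 } → -1015/2048
v(RBBRRRRRRBRRB) = { -1,-1/2,-127/256,-1015/2048 | -507/1024,-253/512,-63/128,-31/64,-15/32,-7/16,-3/8,-1/4,0 } → -2029/4096
v(RBBRRRRRRBRRBB) = { -1,-1/2,-127/256,-1015/2048,-2029/4096 | -507/1024,-253/512,-63/128,-31/64,-15/32,-7/16,-3/8,-1/4,0 } → -4057/8192
v(RBBRRRRRRBRRBBB) = { -1,-1/2,-127/256,-1015/2048,-2029/4096,-4057/8192 | -507/1024,-253/512,-63/128,-31/64,-15/32,-7/16,-3/8,-1/4,0 } → -8113/16384

-8113/16384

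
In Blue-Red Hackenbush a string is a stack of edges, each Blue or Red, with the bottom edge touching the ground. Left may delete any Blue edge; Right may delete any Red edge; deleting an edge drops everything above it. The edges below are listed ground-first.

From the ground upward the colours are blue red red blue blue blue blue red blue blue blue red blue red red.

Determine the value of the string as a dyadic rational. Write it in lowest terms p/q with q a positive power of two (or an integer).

step 1: add blue to get b; options L={ 0 } R={ — } so 1
step 2: add red to get br; options L={ 0 } R={ 1 } so 1/2
step 3: add red to get brr; options L={ 0 } R={ 1/2 1 } so 1/4
step 4: add blue to get brrb; options L={ 0 1/4 } R={ 1/2 1 } so 3/8
step 5: add blue to get brrbb; options L={ 0 1/4 3/8 } R={ 1/2 1 } so 7/16
step 6: add blue to get brrbbb; options L={ 0 1/4 3/8 7/16 } R={ 1/2 1 } so 15/32
step 7: add blue to get brrbbbb; options L={ 0 1/4 3/8 7/16 15/32 } R={ 1/2 1 } so 31/64
step 8: add red to get brrbbbbr; options L={ 0 1/4 3/8 7/16 15/32 } R={ 31/64 1/2 1 } so 61/128
step 9: add blue to get brrbbbbrb; options L={ 0 1/4 3/8 7/16 15/32 61/128 } R={ 31/64 1/2 1 } so 123/256
step 10: add blue to get brrbbbbrbb; options L={ 0 1/4 3/8 7/16 15/32 61/128 123/256 } R={ 31/64 1/2 1 } so 247/512
step 11: add blue to get brrbbbbrbbb; options L={ 0 1/4 3/8 7/16 15/32 61/128 123/256 247/512 } R={ 31/64 1/2 1 } so 495/1024
step 12: add red to get brrbbbbrbbbr; options L={ 0 1/4 3/8 7/16 15/32 61/128 123/256 247/512 } R={ 495/1024 31/64 1/2 1 } so 989/2048
step 13: add blue to get brrbbbbrbbbrb; options L={ 0 1/4 3/8 7/16 15/32 61/128 123/256 247/512 989/2048 } R={ 495/1024 31/64 1/2 1 } so 1979/4096
step 14: add red to get brrbbbbrbbbrbr; options L={ 0 1/4 3/8 7/16 15/32 61/128 123/256 247/512 989/2048 } R={ 1979/4096 495/1024 31/64 1/2 1 } so 3957/8192
step 15: add red to get brrbbbbrbbbrbrr; options L={ 0 1/4 3/8 7/16 15/32 61/128 123/256 247/512 989/2048 } R={ 3957/8192 1979/4096 495/1024 31/64 1/2 1 } so 7913/16384

7913/16384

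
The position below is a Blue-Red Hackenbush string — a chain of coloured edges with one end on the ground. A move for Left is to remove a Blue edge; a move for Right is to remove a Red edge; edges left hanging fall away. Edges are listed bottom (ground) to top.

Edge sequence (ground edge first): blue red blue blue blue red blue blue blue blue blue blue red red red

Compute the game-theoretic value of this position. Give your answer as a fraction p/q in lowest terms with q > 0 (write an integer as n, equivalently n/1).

15345/16384

Build v(s[:k]) for k = 1..15, string s = blue red blue blue blue red blue blue blue blue blue blue red red red.
step 1: add blue to get b; options L={ 0 } R={  } ⇒ 1
step 2: add red to get br; options L={ 0 } R={ 1 } ⇒ 1/2
step 3: add blue to get brb; options L={ 0; 1/2 } R={ 1 } ⇒ 3/4
step 4: add blue to get brbb; options L={ 0; 1/2; 3/4 } R={ 1 } ⇒ 7/8
step 5: add blue to get brbbb; options L={ 0; 1/2; 3/4; 7/8 } R={ 1 } ⇒ 15/16
step 6: add red to get brbbbr; options L={ 0; 1/2; 3/4; 7/8 } R={ 15/16; 1 } ⇒ 29/32
step 7: add blue to get brbbbrb; options L={ 0; 1/2; 3/4; 7/8; 29/32 } R={ 15/16; 1 } ⇒ 59/64
step 8: add blue to get brbbbrbb; options L={ 0; 1/2; 3/4; 7/8; 29/32; 59/64 } R={ 15/16; 1 } ⇒ 119/128
step 9: add blue to get brbbbrbbb; options L={ 0; 1/2; 3/4; 7/8; 29/32; 59/64; 119/128 } R={ 15/16; 1 } ⇒ 239/256
step 10: add blue to get brbbbrbbbb; options L={ 0; 1/2; 3/4; 7/8; 29/32; 59/64; 119/128; 239/256 } R={ 15/16; 1 } ⇒ 479/512
step 11: add blue to get brbbbrbbbbb; options L={ 0; 1/2; 3/4; 7/8; 29/32; 59/64; 119/128; 239/256; 479/512 } R={ 15/16; 1 } ⇒ 959/1024
step 12: add blue to get brbbbrbbbbbb; options L={ 0; 1/2; 3/4; 7/8; 29/32; 59/64; 119/128; 239/256; 479/512; 959/1024 } R={ 15/16; 1 } ⇒ 1919/2048
step 13: add red to get brbbbrbbbbbbr; options L={ 0; 1/2; 3/4; 7/8; 29/32; 59/64; 119/128; 239/256; 479/512; 959/1024 } R={ 1919/2048; 15/16; 1 } ⇒ 3837/4096
step 14: add red to get brbbbrbbbbbbrr; options L={ 0; 1/2; 3/4; 7/8; 29/32; 59/64; 119/128; 239/256; 479/512; 959/1024 } R={ 3837/4096; 1919/2048; 15/16; 1 } ⇒ 7673/8192
step 15: add red to get brbbbrbbbbbbrrr; options L={ 0; 1/2; 3/4; 7/8; 29/32; 59/64; 119/128; 239/256; 479/512; 959/1024 } R={ 7673/8192; 3837/4096; 1919/2048; 15/16; 1 } ⇒ 15345/16384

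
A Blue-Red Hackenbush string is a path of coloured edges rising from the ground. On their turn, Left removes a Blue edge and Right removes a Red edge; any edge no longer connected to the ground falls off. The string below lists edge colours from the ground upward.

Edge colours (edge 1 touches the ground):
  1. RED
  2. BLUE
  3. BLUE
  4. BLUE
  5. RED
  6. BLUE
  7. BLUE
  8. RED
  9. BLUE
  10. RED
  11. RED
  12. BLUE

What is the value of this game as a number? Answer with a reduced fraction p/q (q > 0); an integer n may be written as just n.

-301/2048

1 of 12 · R · max L −∞ · min R 0 so -1
2 of 12 · RB · max L -1 · min R 0 so -1/2
3 of 12 · RBB · max L -1/2 · min R 0 so -1/4
4 of 12 · RBBB · max L -1/4 · min R 0 so -1/8
5 of 12 · RBBBR · max L -1/4 · min R -1/8 so -3/16
6 of 12 · RBBBRB · max L -3/16 · min R -1/8 so -5/32
7 of 12 · RBBBRBB · max L -5/32 · min R -1/8 so -9/64
8 of 12 · RBBBRBBR · max L -5/32 · min R -9/64 so -19/128
9 of 12 · RBBBRBBRB · max L -19/128 · min R -9/64 so -37/256
10 of 12 · RBBBRBBRBR · max L -19/128 · min R -37/256 so -75/512
11 of 12 · RBBBRBBRBRR · max L -19/128 · min R -75/512 so -151/1024
12 of 12 · RBBBRBBRBRRB · max L -151/1024 · min R -75/512 so -301/2048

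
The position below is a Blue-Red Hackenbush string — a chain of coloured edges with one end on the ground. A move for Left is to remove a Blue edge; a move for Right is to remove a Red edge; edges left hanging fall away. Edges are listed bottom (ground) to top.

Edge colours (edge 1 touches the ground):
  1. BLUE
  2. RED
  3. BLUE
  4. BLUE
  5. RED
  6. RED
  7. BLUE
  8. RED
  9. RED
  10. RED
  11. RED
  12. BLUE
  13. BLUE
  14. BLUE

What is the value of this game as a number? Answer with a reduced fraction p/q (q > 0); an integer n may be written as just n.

Build v(s[:k]) for k = 1..14, string s = BLUE RED BLUE BLUE RED RED BLUE RED RED RED RED BLUE BLUE BLUE.
1 of 14 · B · max L 0 · min R +∞ = 1
2 of 14 · BR · max L 0 · min R 1 = 1/2
3 of 14 · BRB · max L 1/2 · min R 1 = 3/4
4 of 14 · BRBB · max L 3/4 · min R 1 = 7/8
5 of 14 · BRBBR · max L 3/4 · min R 7/8 = 13/16
6 of 14 · BRBBRR · max L 3/4 · min R 13/16 = 25/32
7 of 14 · BRBBRRB · max L 25/32 · min R 13/16 = 51/64
8 of 14 · BRBBRRBR · max L 25/32 · min R 51/64 = 101/128
9 of 14 · BRBBRRBRR · max L 25/32 · min R 101/128 = 201/256
10 of 14 · BRBBRRBRRR · max L 25/32 · min R 201/256 = 401/512
11 of 14 · BRBBRRBRRRR · max L 25/32 · min R 401/512 = 801/1024
12 of 14 · BRBBRRBRRRRB · max L 801/1024 · min R 401/512 = 1603/2048
13 of 14 · BRBBRRBRRRRBB · max L 1603/2048 · min R 401/512 = 3207/4096
14 of 14 · BRBBRRBRRRRBBB · max L 3207/4096 · min R 401/512 = 6415/8192

6415/8192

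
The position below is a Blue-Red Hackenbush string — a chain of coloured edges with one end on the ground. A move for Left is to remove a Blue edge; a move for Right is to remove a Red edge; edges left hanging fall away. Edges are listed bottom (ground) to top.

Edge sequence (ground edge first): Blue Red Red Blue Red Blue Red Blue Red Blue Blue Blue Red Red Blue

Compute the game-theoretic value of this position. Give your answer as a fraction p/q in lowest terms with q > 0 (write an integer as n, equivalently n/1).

step 1: add Blue to get B; options L={ 0 } R={ none } gives 1
step 2: add Red to get BR; options L={ 0 } R={ 1 } gives 1/2
step 3: add Red to get BRR; options L={ 0 } R={ 1/2, 1 } gives 1/4
step 4: add Blue to get BRRB; options L={ 0, 1/4 } R={ 1/2, 1 } gives 3/8
step 5: add Red to get BRRBR; options L={ 0, 1/4 } R={ 3/8, 1/2, 1 } gives 5/16
step 6: add Blue to get BRRBRB; options L={ 0, 1/4, 5/16 } R={ 3/8, 1/2, 1 } gives 11/32
step 7: add Red to get BRRBRBR; options L={ 0, 1/4, 5/16 } R={ 11/32, 3/8, 1/2, 1 } gives 21/64
step 8: add Blue to get BRRBRBRB; options L={ 0, 1/4, 5/16, 21/64 } R={ 11/32, 3/8, 1/2, 1 } gives 43/128
step 9: add Red to get BRRBRBRBR; options L={ 0, 1/4, 5/16, 21/64 } R={ 43/128, 11/32, 3/8, 1/2, 1 } gives 85/256
step 10: add Blue to get BRRBRBRBRB; options L={ 0, 1/4, 5/16, 21/64, 85/256 } R={ 43/128, 11/32, 3/8, 1/2, 1 } gives 171/512
step 11: add Blue to get BRRBRBRBRBB; options L={ 0, 1/4, 5/16, 21/64, 85/256, 171/512 } R={ 43/128, 11/32, 3/8, 1/2, 1 } gives 343/1024
step 12: add Blue to get BRRBRBRBRBBB; options L={ 0, 1/4, 5/16, 21/64, 85/256, 171/512, 343/1024 } R={ 43/128, 11/32, 3/8, 1/2, 1 } gives 687/2048
step 13: add Red to get BRRBRBRBRBBBR; options L={ 0, 1/4, 5/16, 21/64, 85/256, 171/512, 343/1024 } R={ 687/2048, 43/128, 11/32, 3/8, 1/2, 1 } gives 1373/4096
step 14: add Red to get BRRBRBRBRBBBRR; options L={ 0, 1/4, 5/16, 21/64, 85/256, 171/512, 343/1024 } R={ 1373/4096, 687/2048, 43/128, 11/32, 3/8, 1/2, 1 } gives 2745/8192
step 15: add Blue to get BRRBRBRBRBBBRRB; options L={ 0, 1/4, 5/16, 21/64, 85/256, 171/512, 343/1024, 2745/8192 } R={ 1373/4096, 687/2048, 43/128, 11/32, 3/8, 1/2, 1 } gives 5491/16384

5491/16384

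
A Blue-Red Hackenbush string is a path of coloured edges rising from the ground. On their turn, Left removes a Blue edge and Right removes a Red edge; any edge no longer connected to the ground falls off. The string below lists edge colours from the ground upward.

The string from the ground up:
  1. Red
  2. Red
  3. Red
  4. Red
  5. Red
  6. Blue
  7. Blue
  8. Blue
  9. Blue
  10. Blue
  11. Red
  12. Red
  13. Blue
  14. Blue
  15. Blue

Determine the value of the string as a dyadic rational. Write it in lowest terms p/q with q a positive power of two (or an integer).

Recurse on prefixes of the 15-edge string Red Red Red Red Red Blue Blue Blue Blue Blue Red Red Blue Blue Blue:
1 of 15 · R · max L −∞ · min R 0 -> -1
2 of 15 · RR · max L −∞ · min R -1 -> -2
3 of 15 · RRR · max L −∞ · min R -2 -> -3
4 of 15 · RRRR · max L −∞ · min R -3 -> -4
5 of 15 · RRRRR · max L −∞ · min R -4 -> -5
6 of 15 · RRRRRB · max L -5 · min R -4 -> -9/2
7 of 15 · RRRRRBB · max L -9/2 · min R -4 -> -17/4
8 of 15 · RRRRRBBB · max L -17/4 · min R -4 -> -33/8
9 of 15 · RRRRRBBBB · max L -33/8 · min R -4 -> -65/16
10 of 15 · RRRRRBBBBB · max L -65/16 · min R -4 -> -129/32
11 of 15 · RRRRRBBBBBR · max L -65/16 · min R -129/32 -> -259/64
12 of 15 · RRRRRBBBBBRR · max L -65/16 · min R -259/64 -> -519/128
13 of 15 · RRRRRBBBBBRRB · max L -519/128 · min R -259/64 -> -1037/256
14 of 15 · RRRRRBBBBBRRBB · max L -1037/256 · min R -259/64 -> -2073/512
15 of 15 · RRRRRBBBBBRRBBB · max L -2073/512 · min R -259/64 -> -4145/1024

-4145/1024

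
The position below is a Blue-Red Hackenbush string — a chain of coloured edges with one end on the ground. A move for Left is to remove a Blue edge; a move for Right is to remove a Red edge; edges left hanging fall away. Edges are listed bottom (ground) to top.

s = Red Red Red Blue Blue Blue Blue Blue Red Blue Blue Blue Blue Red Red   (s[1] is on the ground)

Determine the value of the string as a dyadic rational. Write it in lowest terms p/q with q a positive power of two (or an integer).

Recurse on prefixes of the 15-edge string Red Red Red Blue Blue Blue Blue Blue Red Blue Blue Blue Blue Red Red:
R: Left { · }, Right { 0 } -> simplest -1
RR: Left { · }, Right { -1; 0 } -> simplest -2
RRR: Left { · }, Right { -2; -1; 0 } -> simplest -3
RRRB: Left { -3 }, Right { -2; -1; 0 } -> simplest -5/2
RRRBB: Left { -3; -5/2 }, Right { -2; -1; 0 } -> simplest -9/4
RRRBBB: Left { -3; -5/2; -9/4 }, Right { -2; -1; 0 } -> simplest -17/8
RRRBBBB: Left { -3; -5/2; -9/4; -17/8 }, Right { -2; -1; 0 } -> simplest -33/16
RRRBBBBB: Left { -3; -5/2; -9/4; -17/8; -33/16 }, Right { -2; -1; 0 } -> simplest -65/32
RRRBBBBBR: Left { -3; -5/2; -9/4; -17/8; -33/16 }, Right { -65/32; -2; -1; 0 } -> simplest -131/64
RRRBBBBBRB: Left { -3; -5/2; -9/4; -17/8; -33/16; -131/64 }, Right { -65/32; -2; -1; 0 } -> simplest -261/128
RRRBBBBBRBB: Left { -3; -5/2; -9/4; -17/8; -33/16; -131/64; -261/128 }, Right { -65/32; -2; -1; 0 } -> simplest -521/256
RRRBBBBBRBBB: Left { -3; -5/2; -9/4; -17/8; -33/16; -131/64; -261/128; -521/256 }, Right { -65/32; -2; -1; 0 } -> simplest -1041/512
RRRBBBBBRBBBB: Left { -3; -5/2; -9/4; -17/8; -33/16; -131/64; -261/128; -521/256; -1041/512 }, Right { -65/32; -2; -1; 0 } -> simplest -2081/1024
RRRBBBBBRBBBBR: Left { -3; -5/2; -9/4; -17/8; -33/16; -131/64; -261/128; -521/256; -1041/512 }, Right { -2081/1024; -65/32; -2; -1; 0 } -> simplest -4163/2048
RRRBBBBBRBBBBRR: Left { -3; -5/2; -9/4; -17/8; -33/16; -131/64; -261/128; -521/256; -1041/512 }, Right { -4163/2048; -2081/1024; -65/32; -2; -1; 0 } -> simplest -8327/4096

-8327/4096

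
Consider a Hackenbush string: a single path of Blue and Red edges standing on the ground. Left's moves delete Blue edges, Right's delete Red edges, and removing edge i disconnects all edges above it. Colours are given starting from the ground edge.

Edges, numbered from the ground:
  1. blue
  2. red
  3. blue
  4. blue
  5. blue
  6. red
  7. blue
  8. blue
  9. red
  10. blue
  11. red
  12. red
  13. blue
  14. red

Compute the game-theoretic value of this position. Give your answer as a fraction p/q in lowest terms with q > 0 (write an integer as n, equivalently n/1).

1 of 14 · b · max L 0 · min R +∞ -> 1
2 of 14 · br · max L 0 · min R 1 -> 1/2
3 of 14 · brb · max L 1/2 · min R 1 -> 3/4
4 of 14 · brbb · max L 3/4 · min R 1 -> 7/8
5 of 14 · brbbb · max L 7/8 · min R 1 -> 15/16
6 of 14 · brbbbr · max L 7/8 · min R 15/16 -> 29/32
7 of 14 · brbbbrb · max L 29/32 · min R 15/16 -> 59/64
8 of 14 · brbbbrbb · max L 59/64 · min R 15/16 -> 119/128
9 of 14 · brbbbrbbr · max L 59/64 · min R 119/128 -> 237/256
10 of 14 · brbbbrbbrb · max L 237/256 · min R 119/128 -> 475/512
11 of 14 · brbbbrbbrbr · max L 237/256 · min R 475/512 -> 949/1024
12 of 14 · brbbbrbbrbrr · max L 237/256 · min R 949/1024 -> 1897/2048
13 of 14 · brbbbrbbrbrrb · max L 1897/2048 · min R 949/1024 -> 3795/4096
14 of 14 · brbbbrbbrbrrbr · max L 1897/2048 · min R 3795/4096 -> 7589/8192

7589/8192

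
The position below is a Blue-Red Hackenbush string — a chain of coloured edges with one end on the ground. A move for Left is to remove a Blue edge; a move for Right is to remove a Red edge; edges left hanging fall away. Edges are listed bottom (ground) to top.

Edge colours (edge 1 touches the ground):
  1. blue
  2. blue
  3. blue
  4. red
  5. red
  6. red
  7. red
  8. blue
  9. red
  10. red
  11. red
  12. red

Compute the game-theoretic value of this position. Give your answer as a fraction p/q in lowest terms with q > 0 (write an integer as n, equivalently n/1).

1057/512

Prefix values for blue blue blue red red red red blue red red red red via {L|R} + simplicity:
edge 1 of 12 (blue): { 0 | ∅ } ⇒ 1
edge 2 of 12 (blue): { 0 1 | ∅ } ⇒ 2
edge 3 of 12 (blue): { 0 1 2 | ∅ } ⇒ 3
edge 4 of 12 (red): { 0 1 2 | 3 } ⇒ 5/2
edge 5 of 12 (red): { 0 1 2 | 5/2 3 } ⇒ 9/4
edge 6 of 12 (red): { 0 1 2 | 9/4 5/2 3 } ⇒ 17/8
edge 7 of 12 (red): { 0 1 2 | 17/8 9/4 5/2 3 } ⇒ 33/16
edge 8 of 12 (blue): { 0 1 2 33/16 | 17/8 9/4 5/2 3 } ⇒ 67/32
edge 9 of 12 (red): { 0 1 2 33/16 | 67/32 17/8 9/4 5/2 3 } ⇒ 133/64
edge 10 of 12 (red): { 0 1 2 33/16 | 133/64 67/32 17/8 9/4 5/2 3 } ⇒ 265/128
edge 11 of 12 (red): { 0 1 2 33/16 | 265/128 133/64 67/32 17/8 9/4 5/2 3 } ⇒ 529/256
edge 12 of 12 (red): { 0 1 2 33/16 | 529/256 265/128 133/64 67/32 17/8 9/4 5/2 3 } ⇒ 1057/512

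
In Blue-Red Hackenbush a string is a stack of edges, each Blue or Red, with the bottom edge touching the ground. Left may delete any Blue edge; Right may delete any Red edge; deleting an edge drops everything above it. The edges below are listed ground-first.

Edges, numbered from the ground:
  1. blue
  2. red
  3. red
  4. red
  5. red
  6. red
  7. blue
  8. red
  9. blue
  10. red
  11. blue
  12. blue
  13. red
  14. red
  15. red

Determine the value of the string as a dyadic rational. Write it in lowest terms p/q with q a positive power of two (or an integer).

Build val(s[:k]) for k = 1..15, string s = blue red red red red red blue red blue red blue blue red red red.
edge 1 of 15 (blue): { 0 | none } → 1
edge 2 of 15 (red): { 0 | 1 } → 1/2
edge 3 of 15 (red): { 0 | 1/2, 1 } → 1/4
edge 4 of 15 (red): { 0 | 1/4, 1/2, 1 } → 1/8
edge 5 of 15 (red): { 0 | 1/8, 1/4, 1/2, 1 } → 1/16
edge 6 of 15 (red): { 0 | 1/16, 1/8, 1/4, 1/2, 1 } → 1/32
edge 7 of 15 (blue): { 0, 1/32 | 1/16, 1/8, 1/4, 1/2, 1 } → 3/64
edge 8 of 15 (red): { 0, 1/32 | 3/64, 1/16, 1/8, 1/4, 1/2, 1 } → 5/128
edge 9 of 15 (blue): { 0, 1/32, 5/128 | 3/64, 1/16, 1/8, 1/4, 1/2, 1 } → 11/256
edge 10 of 15 (red): { 0, 1/32, 5/128 | 11/256, 3/64, 1/16, 1/8, 1/4, 1/2, 1 } → 21/512
edge 11 of 15 (blue): { 0, 1/32, 5/128, 21/512 | 11/256, 3/64, 1/16, 1/8, 1/4, 1/2, 1 } → 43/1024
edge 12 of 15 (blue): { 0, 1/32, 5/128, 21/512, 43/1024 | 11/256, 3/64, 1/16, 1/8, 1/4, 1/2, 1 } → 87/2048
edge 13 of 15 (red): { 0, 1/32, 5/128, 21/512, 43/1024 | 87/2048, 11/256, 3/64, 1/16, 1/8, 1/4, 1/2, 1 } → 173/4096
edge 14 of 15 (red): { 0, 1/32, 5/128, 21/512, 43/1024 | 173/4096, 87/2048, 11/256, 3/64, 1/16, 1/8, 1/4, 1/2, 1 } → 345/8192
edge 15 of 15 (red): { 0, 1/32, 5/128, 21/512, 43/1024 | 345/8192, 173/4096, 87/2048, 11/256, 3/64, 1/16, 1/8, 1/4, 1/2, 1 } → 689/16384

689/16384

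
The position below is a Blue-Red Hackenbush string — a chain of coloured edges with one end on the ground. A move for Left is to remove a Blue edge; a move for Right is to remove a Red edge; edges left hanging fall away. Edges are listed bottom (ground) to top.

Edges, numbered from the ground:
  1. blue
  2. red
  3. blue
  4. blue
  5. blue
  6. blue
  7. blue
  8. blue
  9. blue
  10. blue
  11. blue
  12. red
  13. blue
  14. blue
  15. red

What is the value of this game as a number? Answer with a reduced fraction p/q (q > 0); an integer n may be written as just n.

Prefix values for blue red blue blue blue blue blue blue blue blue blue red blue blue red via {L|R} + simplicity:
edge 1 of 15 (blue): { 0 | none } gives 1
edge 2 of 15 (red): { 0 | 1 } gives 1/2
edge 3 of 15 (blue): { 0 1/2 | 1 } gives 3/4
edge 4 of 15 (blue): { 0 1/2 3/4 | 1 } gives 7/8
edge 5 of 15 (blue): { 0 1/2 3/4 7/8 | 1 } gives 15/16
edge 6 of 15 (blue): { 0 1/2 3/4 7/8 15/16 | 1 } gives 31/32
edge 7 of 15 (blue): { 0 1/2 3/4 7/8 15/16 31/32 | 1 } gives 63/64
edge 8 of 15 (blue): { 0 1/2 3/4 7/8 15/16 31/32 63/64 | 1 } gives 127/128
edge 9 of 15 (blue): { 0 1/2 3/4 7/8 15/16 31/32 63/64 127/128 | 1 } gives 255/256
edge 10 of 15 (blue): { 0 1/2 3/4 7/8 15/16 31/32 63/64 127/128 255/256 | 1 } gives 511/512
edge 11 of 15 (blue): { 0 1/2 3/4 7/8 15/16 31/32 63/64 127/128 255/256 511/512 | 1 } gives 1023/1024
edge 12 of 15 (red): { 0 1/2 3/4 7/8 15/16 31/32 63/64 127/128 255/256 511/512 | 1023/1024 1 } gives 2045/2048
edge 13 of 15 (blue): { 0 1/2 3/4 7/8 15/16 31/32 63/64 127/128 255/256 511/512 2045/2048 | 1023/1024 1 } gives 4091/4096
edge 14 of 15 (blue): { 0 1/2 3/4 7/8 15/16 31/32 63/64 127/128 255/256 511/512 2045/2048 4091/4096 | 1023/1024 1 } gives 8183/8192
edge 15 of 15 (red): { 0 1/2 3/4 7/8 15/16 31/32 63/64 127/128 255/256 511/512 2045/2048 4091/4096 | 8183/8192 1023/1024 1 } gives 16365/16384

16365/16384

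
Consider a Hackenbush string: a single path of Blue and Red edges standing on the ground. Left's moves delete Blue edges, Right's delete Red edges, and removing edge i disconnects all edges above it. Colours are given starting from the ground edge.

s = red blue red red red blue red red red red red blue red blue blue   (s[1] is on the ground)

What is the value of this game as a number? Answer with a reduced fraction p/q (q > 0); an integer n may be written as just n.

Recurse on prefixes of the 15-edge string red blue red red red blue red red red red red blue red blue blue:
g_1 [r]  L=[∅]  R=[0]  = -1
g_2 [rb]  L=[-1]  R=[0]  = -1/2
g_3 [rbr]  L=[-1]  R=[-1/2, 0]  = -3/4
g_4 [rbrr]  L=[-1]  R=[-3/4, -1/2, 0]  = -7/8
g_5 [rbrrr]  L=[-1]  R=[-7/8, -3/4, -1/2, 0]  = -15/16
g_6 [rbrrrb]  L=[-1, -15/16]  R=[-7/8, -3/4, -1/2, 0]  = -29/32
g_7 [rbrrrbr]  L=[-1, -15/16]  R=[-29/32, -7/8, -3/4, -1/2, 0]  = -59/64
g_8 [rbrrrbrr]  L=[-1, -15/16]  R=[-59/64, -29/32, -7/8, -3/4, -1/2, 0]  = -119/128
g_9 [rbrrrbrrr]  L=[-1, -15/16]  R=[-119/128, -59/64, -29/32, -7/8, -3/4, -1/2, 0]  = -239/256
g_10 [rbrrrbrrrr]  L=[-1, -15/16]  R=[-239/256, -119/128, -59/64, -29/32, -7/8, -3/4, -1/2, 0]  = -479/512
g_11 [rbrrrbrrrrr]  L=[-1, -15/16]  R=[-479/512, -239/256, -119/128, -59/64, -29/32, -7/8, -3/4, -1/2, 0]  = -959/1024
g_12 [rbrrrbrrrrrb]  L=[-1, -15/16, -959/1024]  R=[-479/512, -239/256, -119/128, -59/64, -29/32, -7/8, -3/4, -1/2, 0]  = -1917/2048
g_13 [rbrrrbrrrrrbr]  L=[-1, -15/16, -959/1024]  R=[-1917/2048, -479/512, -239/256, -119/128, -59/64, -29/32, -7/8, -3/4, -1/2, 0]  = -3835/4096
g_14 [rbrrrbrrrrrbrb]  L=[-1, -15/16, -959/1024, -3835/4096]  R=[-1917/2048, -479/512, -239/256, -119/128, -59/64, -29/32, -7/8, -3/4, -1/2, 0]  = -7669/8192
g_15 [rbrrrbrrrrrbrbb]  L=[-1, -15/16, -959/1024, -3835/4096, -7669/8192]  R=[-1917/2048, -479/512, -239/256, -119/128, -59/64, -29/32, -7/8, -3/4, -1/2, 0]  = -15337/16384

-15337/16384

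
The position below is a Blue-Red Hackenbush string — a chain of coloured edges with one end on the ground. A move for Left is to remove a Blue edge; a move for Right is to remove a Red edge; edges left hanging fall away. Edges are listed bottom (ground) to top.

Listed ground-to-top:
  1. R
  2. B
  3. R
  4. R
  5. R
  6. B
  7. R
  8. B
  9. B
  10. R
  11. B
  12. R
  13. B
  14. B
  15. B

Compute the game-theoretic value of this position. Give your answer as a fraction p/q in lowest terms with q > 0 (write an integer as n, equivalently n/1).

g_1 [R]  L=[]  R=[0]  — -1
g_2 [RB]  L=[-1]  R=[0]  — -1/2
g_3 [RBR]  L=[-1]  R=[-1/2, 0]  — -3/4
g_4 [RBRR]  L=[-1]  R=[-3/4, -1/2, 0]  — -7/8
g_5 [RBRRR]  L=[-1]  R=[-7/8, -3/4, -1/2, 0]  — -15/16
g_6 [RBRRRB]  L=[-1, -15/16]  R=[-7/8, -3/4, -1/2, 0]  — -29/32
g_7 [RBRRRBR]  L=[-1, -15/16]  R=[-29/32, -7/8, -3/4, -1/2, 0]  — -59/64
g_8 [RBRRRBRB]  L=[-1, -15/16, -59/64]  R=[-29/32, -7/8, -3/4, -1/2, 0]  — -117/128
g_9 [RBRRRBRBB]  L=[-1, -15/16, -59/64, -117/128]  R=[-29/32, -7/8, -3/4, -1/2, 0]  — -233/256
g_10 [RBRRRBRBBR]  L=[-1, -15/16, -59/64, -117/128]  R=[-233/256, -29/32, -7/8, -3/4, -1/2, 0]  — -467/512
g_11 [RBRRRBRBBRB]  L=[-1, -15/16, -59/64, -117/128, -467/512]  R=[-233/256, -29/32, -7/8, -3/4, -1/2, 0]  — -933/1024
g_12 [RBRRRBRBBRBR]  L=[-1, -15/16, -59/64, -117/128, -467/512]  R=[-933/1024, -233/256, -29/32, -7/8, -3/4, -1/2, 0]  — -1867/2048
g_13 [RBRRRBRBBRBRB]  L=[-1, -15/16, -59/64, -117/128, -467/512, -1867/2048]  R=[-933/1024, -233/256, -29/32, -7/8, -3/4, -1/2, 0]  — -3733/4096
g_14 [RBRRRBRBBRBRBB]  L=[-1, -15/16, -59/64, -117/128, -467/512, -1867/2048, -3733/4096]  R=[-933/1024, -233/256, -29/32, -7/8, -3/4, -1/2, 0]  — -7465/8192
g_15 [RBRRRBRBBRBRBBB]  L=[-1, -15/16, -59/64, -117/128, -467/512, -1867/2048, -3733/4096, -7465/8192]  R=[-933/1024, -233/256, -29/32, -7/8, -3/4, -1/2, 0]  — -14929/16384

-14929/16384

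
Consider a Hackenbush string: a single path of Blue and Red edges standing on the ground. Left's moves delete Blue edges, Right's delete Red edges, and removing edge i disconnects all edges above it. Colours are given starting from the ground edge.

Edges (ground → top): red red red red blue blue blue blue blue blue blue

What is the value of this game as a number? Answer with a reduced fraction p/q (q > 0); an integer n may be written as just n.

edge 1 of 11 (red): { (no moves) | 0 } -> -1
edge 2 of 11 (red): { (no moves) | -1; 0 } -> -2
edge 3 of 11 (red): { (no moves) | -2; -1; 0 } -> -3
edge 4 of 11 (red): { (no moves) | -3; -2; -1; 0 } -> -4
edge 5 of 11 (blue): { -4 | -3; -2; -1; 0 } -> -7/2
edge 6 of 11 (blue): { -4; -7/2 | -3; -2; -1; 0 } -> -13/4
edge 7 of 11 (blue): { -4; -7/2; -13/4 | -3; -2; -1; 0 } -> -25/8
edge 8 of 11 (blue): { -4; -7/2; -13/4; -25/8 | -3; -2; -1; 0 } -> -49/16
edge 9 of 11 (blue): { -4; -7/2; -13/4; -25/8; -49/16 | -3; -2; -1; 0 } -> -97/32
edge 10 of 11 (blue): { -4; -7/2; -13/4; -25/8; -49/16; -97/32 | -3; -2; -1; 0 } -> -193/64
edge 11 of 11 (blue): { -4; -7/2; -13/4; -25/8; -49/16; -97/32; -193/64 | -3; -2; -1; 0 } -> -385/128

-385/128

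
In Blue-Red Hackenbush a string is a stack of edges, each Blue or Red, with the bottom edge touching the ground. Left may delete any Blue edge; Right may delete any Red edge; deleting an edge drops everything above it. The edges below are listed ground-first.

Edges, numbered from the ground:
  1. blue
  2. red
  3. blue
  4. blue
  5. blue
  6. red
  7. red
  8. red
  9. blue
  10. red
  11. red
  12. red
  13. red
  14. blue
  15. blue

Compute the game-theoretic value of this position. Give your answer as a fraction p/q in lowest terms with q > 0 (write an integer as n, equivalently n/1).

14471/16384

val_1 [b]  L=[0]  R=[(no moves)]  so 1
val_2 [br]  L=[0]  R=[1]  so 1/2
val_3 [brb]  L=[0 1/2]  R=[1]  so 3/4
val_4 [brbb]  L=[0 1/2 3/4]  R=[1]  so 7/8
val_5 [brbbb]  L=[0 1/2 3/4 7/8]  R=[1]  so 15/16
val_6 [brbbbr]  L=[0 1/2 3/4 7/8]  R=[15/16 1]  so 29/32
val_7 [brbbbrr]  L=[0 1/2 3/4 7/8]  R=[29/32 15/16 1]  so 57/64
val_8 [brbbbrrr]  L=[0 1/2 3/4 7/8]  R=[57/64 29/32 15/16 1]  so 113/128
val_9 [brbbbrrrb]  L=[0 1/2 3/4 7/8 113/128]  R=[57/64 29/32 15/16 1]  so 227/256
val_10 [brbbbrrrbr]  L=[0 1/2 3/4 7/8 113/128]  R=[227/256 57/64 29/32 15/16 1]  so 453/512
val_11 [brbbbrrrbrr]  L=[0 1/2 3/4 7/8 113/128]  R=[453/512 227/256 57/64 29/32 15/16 1]  so 905/1024
val_12 [brbbbrrrbrrr]  L=[0 1/2 3/4 7/8 113/128]  R=[905/1024 453/512 227/256 57/64 29/32 15/16 1]  so 1809/2048
val_13 [brbbbrrrbrrrr]  L=[0 1/2 3/4 7/8 113/128]  R=[1809/2048 905/1024 453/512 227/256 57/64 29/32 15/16 1]  so 3617/4096
val_14 [brbbbrrrbrrrrb]  L=[0 1/2 3/4 7/8 113/128 3617/4096]  R=[1809/2048 905/1024 453/512 227/256 57/64 29/32 15/16 1]  so 7235/8192
val_15 [brbbbrrrbrrrrbb]  L=[0 1/2 3/4 7/8 113/128 3617/4096 7235/8192]  R=[1809/2048 905/1024 453/512 227/256 57/64 29/32 15/16 1]  so 14471/16384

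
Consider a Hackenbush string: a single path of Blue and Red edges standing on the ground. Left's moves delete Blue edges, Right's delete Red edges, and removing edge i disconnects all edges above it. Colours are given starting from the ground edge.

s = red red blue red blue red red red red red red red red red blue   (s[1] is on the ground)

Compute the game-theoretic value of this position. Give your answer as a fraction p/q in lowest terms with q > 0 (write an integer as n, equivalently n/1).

-14333/8192

g_1 [r]  L=[—]  R=[0]  — -1
g_2 [rr]  L=[—]  R=[-1, 0]  — -2
g_3 [rrb]  L=[-2]  R=[-1, 0]  — -3/2
g_4 [rrbr]  L=[-2]  R=[-3/2, -1, 0]  — -7/4
g_5 [rrbrb]  L=[-2, -7/4]  R=[-3/2, -1, 0]  — -13/8
g_6 [rrbrbr]  L=[-2, -7/4]  R=[-13/8, -3/2, -1, 0]  — -27/16
g_7 [rrbrbrr]  L=[-2, -7/4]  R=[-27/16, -13/8, -3/2, -1, 0]  — -55/32
g_8 [rrbrbrrr]  L=[-2, -7/4]  R=[-55/32, -27/16, -13/8, -3/2, -1, 0]  — -111/64
g_9 [rrbrbrrrr]  L=[-2, -7/4]  R=[-111/64, -55/32, -27/16, -13/8, -3/2, -1, 0]  — -223/128
g_10 [rrbrbrrrrr]  L=[-2, -7/4]  R=[-223/128, -111/64, -55/32, -27/16, -13/8, -3/2, -1, 0]  — -447/256
g_11 [rrbrbrrrrrr]  L=[-2, -7/4]  R=[-447/256, -223/128, -111/64, -55/32, -27/16, -13/8, -3/2, -1, 0]  — -895/512
g_12 [rrbrbrrrrrrr]  L=[-2, -7/4]  R=[-895/512, -447/256, -223/128, -111/64, -55/32, -27/16, -13/8, -3/2, -1, 0]  — -1791/1024
g_13 [rrbrbrrrrrrrr]  L=[-2, -7/4]  R=[-1791/1024, -895/512, -447/256, -223/128, -111/64, -55/32, -27/16, -13/8, -3/2, -1, 0]  — -3583/2048
g_14 [rrbrbrrrrrrrrr]  L=[-2, -7/4]  R=[-3583/2048, -1791/1024, -895/512, -447/256, -223/128, -111/64, -55/32, -27/16, -13/8, -3/2, -1, 0]  — -7167/4096
g_15 [rrbrbrrrrrrrrrb]  L=[-2, -7/4, -7167/4096]  R=[-3583/2048, -1791/1024, -895/512, -447/256, -223/128, -111/64, -55/32, -27/16, -13/8, -3/2, -1, 0]  — -14333/8192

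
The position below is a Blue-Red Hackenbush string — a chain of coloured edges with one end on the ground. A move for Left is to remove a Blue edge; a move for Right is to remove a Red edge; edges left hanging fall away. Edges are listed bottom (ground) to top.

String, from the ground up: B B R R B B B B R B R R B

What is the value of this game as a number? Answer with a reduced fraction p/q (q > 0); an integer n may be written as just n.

3027/2048

Build val(s[:k]) for k = 1..13, string s = B B R R B B B B R B R R B.
B: Left { 0 }, Right { none } — simplest 1
BB: Left { 0, 1 }, Right { none } — simplest 2
BBR: Left { 0, 1 }, Right { 2 } — simplest 3/2
BBRR: Left { 0, 1 }, Right { 3/2, 2 } — simplest 5/4
BBRRB: Left { 0, 1, 5/4 }, Right { 3/2, 2 } — simplest 11/8
BBRRBB: Left { 0, 1, 5/4, 11/8 }, Right { 3/2, 2 } — simplest 23/16
BBRRBBB: Left { 0, 1, 5/4, 11/8, 23/16 }, Right { 3/2, 2 } — simplest 47/32
BBRRBBBB: Left { 0, 1, 5/4, 11/8, 23/16, 47/32 }, Right { 3/2, 2 } — simplest 95/64
BBRRBBBBR: Left { 0, 1, 5/4, 11/8, 23/16, 47/32 }, Right { 95/64, 3/2, 2 } — simplest 189/128
BBRRBBBBRB: Left { 0, 1, 5/4, 11/8, 23/16, 47/32, 189/128 }, Right { 95/64, 3/2, 2 } — simplest 379/256
BBRRBBBBRBR: Left { 0, 1, 5/4, 11/8, 23/16, 47/32, 189/128 }, Right { 379/256, 95/64, 3/2, 2 } — simplest 757/512
BBRRBBBBRBRR: Left { 0, 1, 5/4, 11/8, 23/16, 47/32, 189/128 }, Right { 757/512, 379/256, 95/64, 3/2, 2 } — simplest 1513/1024
BBRRBBBBRBRRB: Left { 0, 1, 5/4, 11/8, 23/16, 47/32, 189/128, 1513/1024 }, Right { 757/512, 379/256, 95/64, 3/2, 2 } — simplest 3027/2048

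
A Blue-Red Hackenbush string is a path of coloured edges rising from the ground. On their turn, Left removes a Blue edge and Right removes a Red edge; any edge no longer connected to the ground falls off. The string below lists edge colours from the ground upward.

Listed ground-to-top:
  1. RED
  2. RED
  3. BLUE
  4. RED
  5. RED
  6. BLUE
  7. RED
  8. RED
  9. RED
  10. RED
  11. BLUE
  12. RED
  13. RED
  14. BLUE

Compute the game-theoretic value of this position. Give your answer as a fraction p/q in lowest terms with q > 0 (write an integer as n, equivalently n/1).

-7661/4096

val(R) = {  | 0 } -> -1
val(RR) = {  | -1; 0 } -> -2
val(RRB) = { -2 | -1; 0 } -> -3/2
val(RRBR) = { -2 | -3/2; -1; 0 } -> -7/4
val(RRBRR) = { -2 | -7/4; -3/2; -1; 0 } -> -15/8
val(RRBRRB) = { -2; -15/8 | -7/4; -3/2; -1; 0 } -> -29/16
val(RRBRRBR) = { -2; -15/8 | -29/16; -7/4; -3/2; -1; 0 } -> -59/32
val(RRBRRBRR) = { -2; -15/8 | -59/32; -29/16; -7/4; -3/2; -1; 0 } -> -119/64
val(RRBRRBRRR) = { -2; -15/8 | -119/64; -59/32; -29/16; -7/4; -3/2; -1; 0 } -> -239/128
val(RRBRRBRRRR) = { -2; -15/8 | -239/128; -119/64; -59/32; -29/16; -7/4; -3/2; -1; 0 } -> -479/256
val(RRBRRBRRRRB) = { -2; -15/8; -479/256 | -239/128; -119/64; -59/32; -29/16; -7/4; -3/2; -1; 0 } -> -957/512
val(RRBRRBRRRRBR) = { -2; -15/8; -479/256 | -957/512; -239/128; -119/64; -59/32; -29/16; -7/4; -3/2; -1; 0 } -> -1915/1024
val(RRBRRBRRRRBRR) = { -2; -15/8; -479/256 | -1915/1024; -957/512; -239/128; -119/64; -59/32; -29/16; -7/4; -3/2; -1; 0 } -> -3831/2048
val(RRBRRBRRRRBRRB) = { -2; -15/8; -479/256; -3831/2048 | -1915/1024; -957/512; -239/128; -119/64; -59/32; -29/16; -7/4; -3/2; -1; 0 } -> -7661/4096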